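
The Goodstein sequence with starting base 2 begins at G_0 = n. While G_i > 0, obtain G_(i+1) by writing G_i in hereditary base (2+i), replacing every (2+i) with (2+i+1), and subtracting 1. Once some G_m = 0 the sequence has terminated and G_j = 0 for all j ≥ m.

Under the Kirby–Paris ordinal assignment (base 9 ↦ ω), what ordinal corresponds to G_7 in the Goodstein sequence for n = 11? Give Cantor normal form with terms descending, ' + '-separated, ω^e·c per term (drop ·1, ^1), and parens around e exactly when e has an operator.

ω^ω·7 + ω^7·7 + ω^6·7 + ω^5·7 + ω^4·7 + ω^3·7 + ω^2·7 + ω·7 + 6

G_0=11  [base 2] 2^(2 + 1) + 2 + 1  →[2↦3]→  3^(3 + 1) + 3 + 1 = 85  −1 ⇒ G_1=84
G_1=84  [base 3] 3^(3 + 1) + 3  →[3↦4]→  4^(4 + 1) + 4 = 1028  −1 ⇒ G_2=1027
G_2=1027  [base 4] 4^(4 + 1) + 3  →[4↦5]→  5^(5 + 1) + 3 = 15628  −1 ⇒ G_3=15627
G_3=15627  [base 5] 5^(5 + 1) + 2  →[5↦6]→  6^(6 + 1) + 2 = 279938  −1 ⇒ G_4=279937
G_4=279937  [base 6] 6^(6 + 1) + 1  →[6↦7]→  7^(7 + 1) + 1 = 5764802  −1 ⇒ G_5=5764801
G_5=5764801  [base 7] 7^(7 + 1)  →[7↦8]→  8^(8 + 1) = 134217728  −1 ⇒ G_6=134217727
G_6=134217727  [base 8] 7·8^8 + 7·8^7 + 7·8^6 + 7·8^5 + 7·8^4 + 7·8^3 + 7·8^2 + 7·8 + 7  →[8↦9]→  7·9^9 + 7·9^7 + 7·9^6 + 7·9^5 + 7·9^4 + 7·9^3 + 7·9^2 + 7·9 + 7 = 2749609303  −1 ⇒ G_7=2749609302
G_7=2749609302  [base 9] 7·9^9 + 7·9^7 + 7·9^6 + 7·9^5 + 7·9^4 + 7·9^3 + 7·9^2 + 7·9 + 6  →[9↦10]→  7·10^10 + 7·10^7 + 7·10^6 + 7·10^5 + 7·10^4 + 7·10^3 + 7·10^2 + 7·10 + 6 = 70077777776  −1 ⇒ G_8=70077777775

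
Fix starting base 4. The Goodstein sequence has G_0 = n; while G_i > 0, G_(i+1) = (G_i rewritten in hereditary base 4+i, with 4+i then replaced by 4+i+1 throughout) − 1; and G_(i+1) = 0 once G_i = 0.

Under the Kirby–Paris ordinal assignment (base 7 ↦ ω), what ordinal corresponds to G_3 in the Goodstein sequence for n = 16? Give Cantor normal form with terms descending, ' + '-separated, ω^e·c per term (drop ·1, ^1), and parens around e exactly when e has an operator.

i=0: 16 = 4^2 (b=4); 4→5: 5^2 = 25; 25−1 = 24
i=1: 24 = 4·5 + 4 (b=5); 5→6: 4·6 + 4 = 28; 28−1 = 27
i=2: 27 = 4·6 + 3 (b=6); 6→7: 4·7 + 3 = 31; 31−1 = 30
i=3: 30 = 4·7 + 2 (b=7); 7→8: 4·8 + 2 = 34; 34−1 = 33

ω·4 + 2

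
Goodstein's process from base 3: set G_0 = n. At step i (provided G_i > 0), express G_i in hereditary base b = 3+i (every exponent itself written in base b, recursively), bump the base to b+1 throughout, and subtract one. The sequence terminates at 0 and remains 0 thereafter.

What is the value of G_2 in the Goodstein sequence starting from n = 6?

7

G_0 = 6. HB_3(6) = 2·3. Bump = 8. G_1 = 7.
G_1 = 7. HB_4(7) = 4 + 3. Bump = 8. G_2 = 7.
G_2 = 7. HB_5(7) = 5 + 2. Bump = 8. G_3 = 7.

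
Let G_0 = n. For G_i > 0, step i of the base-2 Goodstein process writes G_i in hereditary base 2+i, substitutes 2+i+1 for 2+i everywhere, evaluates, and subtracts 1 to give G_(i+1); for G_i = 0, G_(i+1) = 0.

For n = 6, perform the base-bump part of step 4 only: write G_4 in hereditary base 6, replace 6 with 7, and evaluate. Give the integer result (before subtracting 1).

98040

G_0=6  [base 2] 2^2 + 2  →[2↦3]→  3^3 + 3 = 30  −1 ⇒ G_1=29
G_1=29  [base 3] 3^3 + 2  →[3↦4]→  4^4 + 2 = 258  −1 ⇒ G_2=257
G_2=257  [base 4] 4^4 + 1  →[4↦5]→  5^5 + 1 = 3126  −1 ⇒ G_3=3125
G_3=3125  [base 5] 5^5  →[5↦6]→  6^6 = 46656  −1 ⇒ G_4=46655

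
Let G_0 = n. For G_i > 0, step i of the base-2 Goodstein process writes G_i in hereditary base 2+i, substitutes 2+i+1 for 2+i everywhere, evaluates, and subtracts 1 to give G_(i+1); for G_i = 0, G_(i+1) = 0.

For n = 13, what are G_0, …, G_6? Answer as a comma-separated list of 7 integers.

13, 108, 1279, 16092, 280711, 5765998, 134219479

[0] 13 ≡ 2^(2 + 1) + 2^2 + 1 (base 2). Lift 3: 109. −1: 108.
[1] 108 ≡ 3^(3 + 1) + 3^3 (base 3). Lift 4: 1280. −1: 1279.
[2] 1279 ≡ 4^(4 + 1) + 3·4^3 + 3·4^2 + 3·4 + 3 (base 4). Lift 5: 16093. −1: 16092.
[3] 16092 ≡ 5^(5 + 1) + 3·5^3 + 3·5^2 + 3·5 + 2 (base 5). Lift 6: 280712. −1: 280711.
[4] 280711 ≡ 6^(6 + 1) + 3·6^3 + 3·6^2 + 3·6 + 1 (base 6). Lift 7: 5765999. −1: 5765998.
[5] 5765998 ≡ 7^(7 + 1) + 3·7^3 + 3·7^2 + 3·7 (base 7). Lift 8: 134219480. −1: 134219479.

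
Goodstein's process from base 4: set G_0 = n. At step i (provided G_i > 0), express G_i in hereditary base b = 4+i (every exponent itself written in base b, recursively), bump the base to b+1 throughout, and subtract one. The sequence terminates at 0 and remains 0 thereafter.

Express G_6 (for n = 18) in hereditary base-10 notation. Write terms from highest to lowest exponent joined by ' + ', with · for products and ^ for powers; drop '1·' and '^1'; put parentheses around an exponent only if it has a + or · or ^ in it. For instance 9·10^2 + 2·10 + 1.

i=0: 18 = 4^2 + 2 (b=4); 4→5: 5^2 + 2 = 27; 27−1 = 26
i=1: 26 = 5^2 + 1 (b=5); 5→6: 6^2 + 1 = 37; 37−1 = 36
i=2: 36 = 6^2 (b=6); 6→7: 7^2 = 49; 49−1 = 48
i=3: 48 = 6·7 + 6 (b=7); 7→8: 6·8 + 6 = 54; 54−1 = 53
i=4: 53 = 6·8 + 5 (b=8); 8→9: 6·9 + 5 = 59; 59−1 = 58
i=5: 58 = 6·9 + 4 (b=9); 9→10: 6·10 + 4 = 64; 64−1 = 63
i=6: 63 = 6·10 + 3 (b=10); 10→11: 6·11 + 3 = 69; 69−1 = 68

6·10 + 3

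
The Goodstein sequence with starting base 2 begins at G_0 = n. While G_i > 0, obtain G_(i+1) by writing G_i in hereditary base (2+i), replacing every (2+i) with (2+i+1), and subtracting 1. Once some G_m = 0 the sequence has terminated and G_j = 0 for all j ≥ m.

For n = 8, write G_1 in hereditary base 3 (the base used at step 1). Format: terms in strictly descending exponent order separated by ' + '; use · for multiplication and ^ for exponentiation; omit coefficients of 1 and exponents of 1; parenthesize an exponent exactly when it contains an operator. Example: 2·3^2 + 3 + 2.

8 —HB2→ 2^(2 + 1) —bump→ 3^(3 + 1) = 81 —(−1)→ 80
80 —HB3→ 2·3^3 + 2·3^2 + 2·3 + 2 —bump→ 2·4^4 + 2·4^2 + 2·4 + 2 = 554 —(−1)→ 553

2·3^3 + 2·3^2 + 2·3 + 2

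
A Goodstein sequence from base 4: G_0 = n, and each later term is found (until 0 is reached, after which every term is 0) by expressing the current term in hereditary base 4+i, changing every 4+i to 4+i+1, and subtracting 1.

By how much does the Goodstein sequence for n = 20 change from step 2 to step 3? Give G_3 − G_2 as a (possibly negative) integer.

12

[0] 20 ≡ 4^2 + 4 (base 4). Lift 5: 30. −1: 29.
[1] 29 ≡ 5^2 + 4 (base 5). Lift 6: 40. −1: 39.
[2] 39 ≡ 6^2 + 3 (base 6). Lift 7: 52. −1: 51.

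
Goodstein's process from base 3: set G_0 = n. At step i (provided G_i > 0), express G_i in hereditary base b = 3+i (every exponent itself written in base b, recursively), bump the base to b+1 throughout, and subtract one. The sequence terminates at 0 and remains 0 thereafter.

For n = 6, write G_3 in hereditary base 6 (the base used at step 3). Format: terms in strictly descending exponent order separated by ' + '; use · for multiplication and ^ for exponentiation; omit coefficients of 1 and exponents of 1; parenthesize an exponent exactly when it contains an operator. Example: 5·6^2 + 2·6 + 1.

[0] 6 ≡ 2·3 (base 3). Lift 4: 8. −1: 7.
[1] 7 ≡ 4 + 3 (base 4). Lift 5: 8. −1: 7.
[2] 7 ≡ 5 + 2 (base 5). Lift 6: 8. −1: 7.
[3] 7 ≡ 6 + 1 (base 6). Lift 7: 8. −1: 7.

6 + 1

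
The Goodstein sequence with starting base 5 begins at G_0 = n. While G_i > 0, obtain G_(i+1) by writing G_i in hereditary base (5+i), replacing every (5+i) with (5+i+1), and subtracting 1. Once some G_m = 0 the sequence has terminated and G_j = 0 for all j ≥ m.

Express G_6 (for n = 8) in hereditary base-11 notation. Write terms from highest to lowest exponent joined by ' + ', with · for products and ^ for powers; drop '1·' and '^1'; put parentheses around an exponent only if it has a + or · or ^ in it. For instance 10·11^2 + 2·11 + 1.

8 —HB5→ 5 + 3 —bump→ 6 + 3 = 9 —(−1)→ 8
8 —HB6→ 6 + 2 —bump→ 7 + 2 = 9 —(−1)→ 8
8 —HB7→ 7 + 1 —bump→ 8 + 1 = 9 —(−1)→ 8
8 —HB8→ 8 —bump→ 9 = 9 —(−1)→ 8
8 —HB9→ 8 —bump→ 8 = 8 —(−1)→ 7
7 —HB10→ 7 —bump→ 7 = 7 —(−1)→ 6
6 —HB11→ 6 —bump→ 6 = 6 —(−1)→ 5

6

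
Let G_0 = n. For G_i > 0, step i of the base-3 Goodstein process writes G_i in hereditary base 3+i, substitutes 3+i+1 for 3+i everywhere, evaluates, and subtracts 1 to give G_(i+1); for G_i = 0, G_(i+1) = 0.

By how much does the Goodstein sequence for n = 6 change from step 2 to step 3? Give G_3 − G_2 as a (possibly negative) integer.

[0] 6 ≡ 2·3 (base 3). Lift 4: 8. −1: 7.
[1] 7 ≡ 4 + 3 (base 4). Lift 5: 8. −1: 7.
[2] 7 ≡ 5 + 2 (base 5). Lift 6: 8. −1: 7.

0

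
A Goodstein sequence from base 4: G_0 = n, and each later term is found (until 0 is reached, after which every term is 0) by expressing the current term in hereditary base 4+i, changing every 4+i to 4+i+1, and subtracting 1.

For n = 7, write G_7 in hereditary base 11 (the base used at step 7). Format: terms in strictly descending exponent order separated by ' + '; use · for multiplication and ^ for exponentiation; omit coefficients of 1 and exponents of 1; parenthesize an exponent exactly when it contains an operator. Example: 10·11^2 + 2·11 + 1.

4

i=0: 7 = 4 + 3 (b=4); 4→5: 5 + 3 = 8; 8−1 = 7
i=1: 7 = 5 + 2 (b=5); 5→6: 6 + 2 = 8; 8−1 = 7
i=2: 7 = 6 + 1 (b=6); 6→7: 7 + 1 = 8; 8−1 = 7
i=3: 7 = 7 (b=7); 7→8: 8 = 8; 8−1 = 7
i=4: 7 = 7 (b=8); 8→9: 7 = 7; 7−1 = 6
i=5: 6 = 6 (b=9); 9→10: 6 = 6; 6−1 = 5
i=6: 5 = 5 (b=10); 10→11: 5 = 5; 5−1 = 4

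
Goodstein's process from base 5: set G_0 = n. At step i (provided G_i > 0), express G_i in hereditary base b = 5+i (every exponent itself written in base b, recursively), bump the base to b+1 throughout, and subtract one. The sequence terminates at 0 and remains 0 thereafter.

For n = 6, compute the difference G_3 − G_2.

-1

[0] 6 ≡ 5 + 1 (base 5). Lift 6: 7. −1: 6.
[1] 6 ≡ 6 (base 6). Lift 7: 7. −1: 6.
[2] 6 ≡ 6 (base 7). Lift 8: 6. −1: 5.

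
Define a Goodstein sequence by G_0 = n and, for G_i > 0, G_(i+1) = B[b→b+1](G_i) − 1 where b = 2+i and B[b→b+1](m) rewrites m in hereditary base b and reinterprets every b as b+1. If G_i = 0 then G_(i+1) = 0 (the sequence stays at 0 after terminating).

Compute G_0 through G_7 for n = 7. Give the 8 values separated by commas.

G_0=7  [base 2] 2^2 + 2 + 1  →[2↦3]→  3^3 + 3 + 1 = 31  −1 ⇒ G_1=30
G_1=30  [base 3] 3^3 + 3  →[3↦4]→  4^4 + 4 = 260  −1 ⇒ G_2=259
G_2=259  [base 4] 4^4 + 3  →[4↦5]→  5^5 + 3 = 3128  −1 ⇒ G_3=3127
G_3=3127  [base 5] 5^5 + 2  →[5↦6]→  6^6 + 2 = 46658  −1 ⇒ G_4=46657
G_4=46657  [base 6] 6^6 + 1  →[6↦7]→  7^7 + 1 = 823544  −1 ⇒ G_5=823543
G_5=823543  [base 7] 7^7  →[7↦8]→  8^8 = 16777216  −1 ⇒ G_6=16777215
G_6=16777215  [base 8] 7·8^7 + 7·8^6 + 7·8^5 + 7·8^4 + 7·8^3 + 7·8^2 + 7·8 + 7  →[8↦9]→  7·9^7 + 7·9^6 + 7·9^5 + 7·9^4 + 7·9^3 + 7·9^2 + 7·9 + 7 = 37665880  −1 ⇒ G_7=37665879

7, 30, 259, 3127, 46657, 823543, 16777215, 37665879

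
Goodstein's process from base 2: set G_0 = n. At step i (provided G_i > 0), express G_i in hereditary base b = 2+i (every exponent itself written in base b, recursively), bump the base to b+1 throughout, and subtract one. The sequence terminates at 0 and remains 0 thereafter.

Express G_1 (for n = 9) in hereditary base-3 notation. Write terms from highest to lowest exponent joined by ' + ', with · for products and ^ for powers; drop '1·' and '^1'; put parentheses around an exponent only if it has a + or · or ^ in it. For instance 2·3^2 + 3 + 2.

step 0: 9 = 2^(2 + 1) + 1; sub 3 for 2: 3^(3 + 1) + 1; = 82; G_1 = 82−1 = 81
step 1: 81 = 3^(3 + 1); sub 4 for 3: 4^(4 + 1); = 1024; G_2 = 1024−1 = 1023

3^(3 + 1)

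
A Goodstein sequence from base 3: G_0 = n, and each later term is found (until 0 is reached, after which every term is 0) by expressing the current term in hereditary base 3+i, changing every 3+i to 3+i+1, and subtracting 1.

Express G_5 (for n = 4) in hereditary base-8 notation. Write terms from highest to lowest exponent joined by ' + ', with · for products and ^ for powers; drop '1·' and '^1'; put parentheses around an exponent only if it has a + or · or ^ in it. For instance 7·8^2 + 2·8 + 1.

1

[0] 4 ≡ 3 + 1 (base 3). Lift 4: 5. −1: 4.
[1] 4 ≡ 4 (base 4). Lift 5: 5. −1: 4.
[2] 4 ≡ 4 (base 5). Lift 6: 4. −1: 3.
[3] 3 ≡ 3 (base 6). Lift 7: 3. −1: 2.
[4] 2 ≡ 2 (base 7). Lift 8: 2. −1: 1.
[5] 1 ≡ 1 (base 8). Lift 9: 1. −1: 0.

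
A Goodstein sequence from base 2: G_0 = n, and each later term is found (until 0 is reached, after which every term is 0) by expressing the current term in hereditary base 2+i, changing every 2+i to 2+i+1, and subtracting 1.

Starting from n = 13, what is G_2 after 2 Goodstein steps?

1279

step 0: 13 = 2^(2 + 1) + 2^2 + 1; sub 3 for 2: 3^(3 + 1) + 3^3 + 1; = 109; G_1 = 109−1 = 108
step 1: 108 = 3^(3 + 1) + 3^3; sub 4 for 3: 4^(4 + 1) + 4^4; = 1280; G_2 = 1280−1 = 1279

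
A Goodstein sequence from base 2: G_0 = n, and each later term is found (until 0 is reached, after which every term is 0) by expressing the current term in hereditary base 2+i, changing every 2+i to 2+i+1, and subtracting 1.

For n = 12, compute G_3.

15685

i=0: 12 = 2^(2 + 1) + 2^2 (b=2); 2→3: 3^(3 + 1) + 3^3 = 108; 108−1 = 107
i=1: 107 = 3^(3 + 1) + 2·3^2 + 2·3 + 2 (b=3); 3→4: 4^(4 + 1) + 2·4^2 + 2·4 + 2 = 1066; 1066−1 = 1065
i=2: 1065 = 4^(4 + 1) + 2·4^2 + 2·4 + 1 (b=4); 4→5: 5^(5 + 1) + 2·5^2 + 2·5 + 1 = 15686; 15686−1 = 15685
i=3: 15685 = 5^(5 + 1) + 2·5^2 + 2·5 (b=5); 5→6: 6^(6 + 1) + 2·6^2 + 2·6 = 280020; 280020−1 = 280019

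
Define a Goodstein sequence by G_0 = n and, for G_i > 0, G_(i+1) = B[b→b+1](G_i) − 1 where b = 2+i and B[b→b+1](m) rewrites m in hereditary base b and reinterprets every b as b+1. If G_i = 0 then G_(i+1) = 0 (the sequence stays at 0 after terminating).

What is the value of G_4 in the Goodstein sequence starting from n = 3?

1

G_0=3  [base 2] 2 + 1  →[2↦3]→  3 + 1 = 4  −1 ⇒ G_1=3
G_1=3  [base 3] 3  →[3↦4]→  4 = 4  −1 ⇒ G_2=3
G_2=3  [base 4] 3  →[4↦5]→  3 = 3  −1 ⇒ G_3=2
G_3=2  [base 5] 2  →[5↦6]→  2 = 2  −1 ⇒ G_4=1
G_4=1  [base 6] 1  →[6↦7]→  1 = 1  −1 ⇒ G_5=0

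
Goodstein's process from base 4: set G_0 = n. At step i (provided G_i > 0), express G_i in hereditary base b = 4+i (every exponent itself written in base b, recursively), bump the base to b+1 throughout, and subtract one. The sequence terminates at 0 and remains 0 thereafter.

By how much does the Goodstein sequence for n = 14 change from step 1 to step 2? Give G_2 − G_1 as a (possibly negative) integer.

2

14 —HB4→ 3·4 + 2 —bump→ 3·5 + 2 = 17 —(−1)→ 16
16 —HB5→ 3·5 + 1 —bump→ 3·6 + 1 = 19 —(−1)→ 18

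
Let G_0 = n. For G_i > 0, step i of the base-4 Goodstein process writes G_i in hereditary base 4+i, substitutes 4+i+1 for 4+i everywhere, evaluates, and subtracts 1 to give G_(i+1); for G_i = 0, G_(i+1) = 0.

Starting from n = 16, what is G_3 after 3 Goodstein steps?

i=0: 16 = 4^2 (b=4); 4→5: 5^2 = 25; 25−1 = 24
i=1: 24 = 4·5 + 4 (b=5); 5→6: 4·6 + 4 = 28; 28−1 = 27
i=2: 27 = 4·6 + 3 (b=6); 6→7: 4·7 + 3 = 31; 31−1 = 30
i=3: 30 = 4·7 + 2 (b=7); 7→8: 4·8 + 2 = 34; 34−1 = 33

30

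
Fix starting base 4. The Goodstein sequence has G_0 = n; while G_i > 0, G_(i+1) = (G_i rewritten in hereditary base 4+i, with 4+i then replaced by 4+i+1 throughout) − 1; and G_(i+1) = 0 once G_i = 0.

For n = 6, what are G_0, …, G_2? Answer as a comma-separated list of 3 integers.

6, 6, 6

base 4: 6 = 4 + 2; at 5: 5 + 2 = 7; next = 6
base 5: 6 = 5 + 1; at 6: 6 + 1 = 7; next = 6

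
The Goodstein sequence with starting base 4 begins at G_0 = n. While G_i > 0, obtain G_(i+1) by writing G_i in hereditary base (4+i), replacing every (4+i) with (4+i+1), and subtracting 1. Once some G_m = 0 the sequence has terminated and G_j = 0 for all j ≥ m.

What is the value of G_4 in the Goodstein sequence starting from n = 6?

5

i=0: 6 = 4 + 2 (b=4); 4→5: 5 + 2 = 7; 7−1 = 6
i=1: 6 = 5 + 1 (b=5); 5→6: 6 + 1 = 7; 7−1 = 6
i=2: 6 = 6 (b=6); 6→7: 7 = 7; 7−1 = 6
i=3: 6 = 6 (b=7); 7→8: 6 = 6; 6−1 = 5
i=4: 5 = 5 (b=8); 8→9: 5 = 5; 5−1 = 4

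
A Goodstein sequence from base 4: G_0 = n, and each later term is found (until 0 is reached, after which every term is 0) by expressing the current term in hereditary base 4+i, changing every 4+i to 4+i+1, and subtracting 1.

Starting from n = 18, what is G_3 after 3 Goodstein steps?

48

base 4: 18 = 4^2 + 2; at 5: 5^2 + 2 = 27; next = 26
base 5: 26 = 5^2 + 1; at 6: 6^2 + 1 = 37; next = 36
base 6: 36 = 6^2; at 7: 7^2 = 49; next = 48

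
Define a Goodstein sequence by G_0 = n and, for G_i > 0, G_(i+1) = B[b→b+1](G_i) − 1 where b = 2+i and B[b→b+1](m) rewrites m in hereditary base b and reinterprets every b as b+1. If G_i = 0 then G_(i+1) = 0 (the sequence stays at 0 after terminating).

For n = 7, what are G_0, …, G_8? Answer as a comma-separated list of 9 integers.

G_0=7  [base 2] 2^2 + 2 + 1  →[2↦3]→  3^3 + 3 + 1 = 31  −1 ⇒ G_1=30
G_1=30  [base 3] 3^3 + 3  →[3↦4]→  4^4 + 4 = 260  −1 ⇒ G_2=259
G_2=259  [base 4] 4^4 + 3  →[4↦5]→  5^5 + 3 = 3128  −1 ⇒ G_3=3127
G_3=3127  [base 5] 5^5 + 2  →[5↦6]→  6^6 + 2 = 46658  −1 ⇒ G_4=46657
G_4=46657  [base 6] 6^6 + 1  →[6↦7]→  7^7 + 1 = 823544  −1 ⇒ G_5=823543
G_5=823543  [base 7] 7^7  →[7↦8]→  8^8 = 16777216  −1 ⇒ G_6=16777215
G_6=16777215  [base 8] 7·8^7 + 7·8^6 + 7·8^5 + 7·8^4 + 7·8^3 + 7·8^2 + 7·8 + 7  →[8↦9]→  7·9^7 + 7·9^6 + 7·9^5 + 7·9^4 + 7·9^3 + 7·9^2 + 7·9 + 7 = 37665880  −1 ⇒ G_7=37665879
G_7=37665879  [base 9] 7·9^7 + 7·9^6 + 7·9^5 + 7·9^4 + 7·9^3 + 7·9^2 + 7·9 + 6  →[9↦10]→  7·10^7 + 7·10^6 + 7·10^5 + 7·10^4 + 7·10^3 + 7·10^2 + 7·10 + 6 = 77777776  −1 ⇒ G_8=77777775

7, 30, 259, 3127, 46657, 823543, 16777215, 37665879, 77777775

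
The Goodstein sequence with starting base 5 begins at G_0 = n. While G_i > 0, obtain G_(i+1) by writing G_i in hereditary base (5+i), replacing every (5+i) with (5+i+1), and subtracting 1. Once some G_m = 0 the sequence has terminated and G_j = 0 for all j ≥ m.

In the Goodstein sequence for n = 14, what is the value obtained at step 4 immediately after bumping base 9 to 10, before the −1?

20

[0] 14 ≡ 2·5 + 4 (base 5). Lift 6: 16. −1: 15.
[1] 15 ≡ 2·6 + 3 (base 6). Lift 7: 17. −1: 16.
[2] 16 ≡ 2·7 + 2 (base 7). Lift 8: 18. −1: 17.
[3] 17 ≡ 2·8 + 1 (base 8). Lift 9: 19. −1: 18.
[4] 18 ≡ 2·9 (base 9). Lift 10: 20. −1: 19.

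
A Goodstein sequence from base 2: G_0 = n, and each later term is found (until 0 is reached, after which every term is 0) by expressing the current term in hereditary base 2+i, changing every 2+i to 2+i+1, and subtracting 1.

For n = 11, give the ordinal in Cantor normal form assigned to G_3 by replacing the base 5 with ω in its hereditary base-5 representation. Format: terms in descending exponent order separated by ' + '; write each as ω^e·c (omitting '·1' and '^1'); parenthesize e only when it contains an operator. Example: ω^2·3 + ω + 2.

ω^(ω + 1) + 2

G_0 = 11. HB_2(11) = 2^(2 + 1) + 2 + 1. Bump = 85. G_1 = 84.
G_1 = 84. HB_3(84) = 3^(3 + 1) + 3. Bump = 1028. G_2 = 1027.
G_2 = 1027. HB_4(1027) = 4^(4 + 1) + 3. Bump = 15628. G_3 = 15627.
G_3 = 15627. HB_5(15627) = 5^(5 + 1) + 2. Bump = 279938. G_4 = 279937.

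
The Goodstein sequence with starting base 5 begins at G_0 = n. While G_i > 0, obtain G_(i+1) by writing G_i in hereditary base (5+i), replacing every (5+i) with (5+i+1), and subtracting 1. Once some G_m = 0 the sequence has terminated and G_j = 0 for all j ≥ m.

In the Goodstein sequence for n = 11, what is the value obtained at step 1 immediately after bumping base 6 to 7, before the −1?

[0] 11 ≡ 2·5 + 1 (base 5). Lift 6: 13. −1: 12.
[1] 12 ≡ 2·6 (base 6). Lift 7: 14. −1: 13.

14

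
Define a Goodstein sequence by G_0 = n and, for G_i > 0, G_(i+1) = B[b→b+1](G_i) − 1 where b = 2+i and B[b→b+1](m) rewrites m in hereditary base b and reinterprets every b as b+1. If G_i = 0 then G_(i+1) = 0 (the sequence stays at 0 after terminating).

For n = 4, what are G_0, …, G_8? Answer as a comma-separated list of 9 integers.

G_0 = 4. HB_2(4) = 2^2. Bump = 27. G_1 = 26.
G_1 = 26. HB_3(26) = 2·3^2 + 2·3 + 2. Bump = 42. G_2 = 41.
G_2 = 41. HB_4(41) = 2·4^2 + 2·4 + 1. Bump = 61. G_3 = 60.
G_3 = 60. HB_5(60) = 2·5^2 + 2·5. Bump = 84. G_4 = 83.
G_4 = 83. HB_6(83) = 2·6^2 + 6 + 5. Bump = 110. G_5 = 109.
G_5 = 109. HB_7(109) = 2·7^2 + 7 + 4. Bump = 140. G_6 = 139.
G_6 = 139. HB_8(139) = 2·8^2 + 8 + 3. Bump = 174. G_7 = 173.
G_7 = 173. HB_9(173) = 2·9^2 + 9 + 2. Bump = 212. G_8 = 211.

4, 26, 41, 60, 83, 109, 139, 173, 211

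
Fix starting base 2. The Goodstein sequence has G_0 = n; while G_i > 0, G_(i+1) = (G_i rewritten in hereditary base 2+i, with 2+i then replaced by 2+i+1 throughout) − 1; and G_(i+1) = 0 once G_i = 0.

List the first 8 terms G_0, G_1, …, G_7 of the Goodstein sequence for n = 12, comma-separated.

step 0: 12 = 2^(2 + 1) + 2^2; sub 3 for 2: 3^(3 + 1) + 3^3; = 108; G_1 = 108−1 = 107
step 1: 107 = 3^(3 + 1) + 2·3^2 + 2·3 + 2; sub 4 for 3: 4^(4 + 1) + 2·4^2 + 2·4 + 2; = 1066; G_2 = 1066−1 = 1065
step 2: 1065 = 4^(4 + 1) + 2·4^2 + 2·4 + 1; sub 5 for 4: 5^(5 + 1) + 2·5^2 + 2·5 + 1; = 15686; G_3 = 15686−1 = 15685
step 3: 15685 = 5^(5 + 1) + 2·5^2 + 2·5; sub 6 for 5: 6^(6 + 1) + 2·6^2 + 2·6; = 280020; G_4 = 280020−1 = 280019
step 4: 280019 = 6^(6 + 1) + 2·6^2 + 6 + 5; sub 7 for 6: 7^(7 + 1) + 2·7^2 + 7 + 5; = 5764911; G_5 = 5764911−1 = 5764910
step 5: 5764910 = 7^(7 + 1) + 2·7^2 + 7 + 4; sub 8 for 7: 8^(8 + 1) + 2·8^2 + 8 + 4; = 134217868; G_6 = 134217868−1 = 134217867
step 6: 134217867 = 8^(8 + 1) + 2·8^2 + 8 + 3; sub 9 for 8: 9^(9 + 1) + 2·9^2 + 9 + 3; = 3486784575; G_7 = 3486784575−1 = 3486784574

12, 107, 1065, 15685, 280019, 5764910, 134217867, 3486784574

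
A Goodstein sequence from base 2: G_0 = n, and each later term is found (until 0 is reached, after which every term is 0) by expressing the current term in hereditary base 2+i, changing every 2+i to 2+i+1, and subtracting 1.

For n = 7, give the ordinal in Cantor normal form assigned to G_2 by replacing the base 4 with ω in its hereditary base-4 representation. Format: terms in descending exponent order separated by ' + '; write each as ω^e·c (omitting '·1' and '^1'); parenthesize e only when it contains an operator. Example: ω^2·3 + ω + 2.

ω^ω + 3

i=0: 7 = 2^2 + 2 + 1 (b=2); 2→3: 3^3 + 3 + 1 = 31; 31−1 = 30
i=1: 30 = 3^3 + 3 (b=3); 3→4: 4^4 + 4 = 260; 260−1 = 259
i=2: 259 = 4^4 + 3 (b=4); 4→5: 5^5 + 3 = 3128; 3128−1 = 3127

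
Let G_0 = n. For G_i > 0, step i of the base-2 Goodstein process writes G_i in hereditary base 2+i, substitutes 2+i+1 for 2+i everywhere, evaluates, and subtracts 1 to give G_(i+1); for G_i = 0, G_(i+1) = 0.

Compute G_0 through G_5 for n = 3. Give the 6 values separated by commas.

3, 3, 3, 2, 1, 0

3 —HB2→ 2 + 1 —bump→ 3 + 1 = 4 —(−1)→ 3
3 —HB3→ 3 —bump→ 4 = 4 —(−1)→ 3
3 —HB4→ 3 —bump→ 3 = 3 —(−1)→ 2
2 —HB5→ 2 —bump→ 2 = 2 —(−1)→ 1
1 —HB6→ 1 —bump→ 1 = 1 —(−1)→ 0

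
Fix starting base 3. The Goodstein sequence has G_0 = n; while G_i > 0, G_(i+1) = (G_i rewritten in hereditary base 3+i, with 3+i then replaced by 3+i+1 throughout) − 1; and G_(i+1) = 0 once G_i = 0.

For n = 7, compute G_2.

9

i=0: 7 = 2·3 + 1 (b=3); 3→4: 2·4 + 1 = 9; 9−1 = 8
i=1: 8 = 2·4 (b=4); 4→5: 2·5 = 10; 10−1 = 9
i=2: 9 = 5 + 4 (b=5); 5→6: 6 + 4 = 10; 10−1 = 9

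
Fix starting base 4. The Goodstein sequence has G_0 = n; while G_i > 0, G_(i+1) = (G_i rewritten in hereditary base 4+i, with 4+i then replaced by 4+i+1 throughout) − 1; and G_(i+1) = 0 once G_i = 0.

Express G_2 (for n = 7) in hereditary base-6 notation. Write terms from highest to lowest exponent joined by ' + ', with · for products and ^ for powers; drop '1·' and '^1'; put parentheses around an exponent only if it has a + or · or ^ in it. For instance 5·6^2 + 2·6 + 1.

6 + 1

(0) 7|_4 = 4 + 3 ↦ 5 + 3|_5 = 8 ⇒ 7
(1) 7|_5 = 5 + 2 ↦ 6 + 2|_6 = 8 ⇒ 7
(2) 7|_6 = 6 + 1 ↦ 7 + 1|_7 = 8 ⇒ 7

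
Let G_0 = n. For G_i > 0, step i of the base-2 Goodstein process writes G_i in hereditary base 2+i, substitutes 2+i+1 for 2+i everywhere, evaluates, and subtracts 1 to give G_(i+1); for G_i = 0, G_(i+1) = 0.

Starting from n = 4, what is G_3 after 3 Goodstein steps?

60

step 0: 4 = 2^2; sub 3 for 2: 3^3; = 27; G_1 = 27−1 = 26
step 1: 26 = 2·3^2 + 2·3 + 2; sub 4 for 3: 2·4^2 + 2·4 + 2; = 42; G_2 = 42−1 = 41
step 2: 41 = 2·4^2 + 2·4 + 1; sub 5 for 4: 2·5^2 + 2·5 + 1; = 61; G_3 = 61−1 = 60
step 3: 60 = 2·5^2 + 2·5; sub 6 for 5: 2·6^2 + 2·6; = 84; G_4 = 84−1 = 83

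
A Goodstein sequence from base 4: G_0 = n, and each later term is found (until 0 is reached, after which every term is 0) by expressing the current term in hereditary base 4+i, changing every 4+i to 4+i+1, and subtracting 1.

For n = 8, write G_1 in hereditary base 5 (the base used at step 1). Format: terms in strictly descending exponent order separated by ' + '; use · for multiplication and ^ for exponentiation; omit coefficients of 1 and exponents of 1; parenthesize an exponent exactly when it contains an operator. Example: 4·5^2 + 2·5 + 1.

5 + 4

(0) 8|_4 = 2·4 ↦ 2·5|_5 = 10 ⇒ 9
(1) 9|_5 = 5 + 4 ↦ 6 + 4|_6 = 10 ⇒ 9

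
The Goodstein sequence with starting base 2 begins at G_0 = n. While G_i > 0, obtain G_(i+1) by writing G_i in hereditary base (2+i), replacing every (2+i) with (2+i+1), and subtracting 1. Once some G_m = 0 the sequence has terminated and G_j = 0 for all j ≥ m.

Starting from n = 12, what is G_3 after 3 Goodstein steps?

15685

12 —HB2→ 2^(2 + 1) + 2^2 —bump→ 3^(3 + 1) + 3^3 = 108 —(−1)→ 107
107 —HB3→ 3^(3 + 1) + 2·3^2 + 2·3 + 2 —bump→ 4^(4 + 1) + 2·4^2 + 2·4 + 2 = 1066 —(−1)→ 1065
1065 —HB4→ 4^(4 + 1) + 2·4^2 + 2·4 + 1 —bump→ 5^(5 + 1) + 2·5^2 + 2·5 + 1 = 15686 —(−1)→ 15685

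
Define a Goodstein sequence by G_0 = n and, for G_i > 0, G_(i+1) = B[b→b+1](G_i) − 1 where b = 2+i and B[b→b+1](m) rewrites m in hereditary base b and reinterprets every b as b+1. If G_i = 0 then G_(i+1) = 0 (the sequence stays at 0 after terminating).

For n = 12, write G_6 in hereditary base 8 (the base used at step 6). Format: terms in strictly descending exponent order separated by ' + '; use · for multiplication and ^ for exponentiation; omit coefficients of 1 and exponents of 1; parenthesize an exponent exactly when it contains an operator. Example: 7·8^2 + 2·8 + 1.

step 0: 12 = 2^(2 + 1) + 2^2; sub 3 for 2: 3^(3 + 1) + 3^3; = 108; G_1 = 108−1 = 107
step 1: 107 = 3^(3 + 1) + 2·3^2 + 2·3 + 2; sub 4 for 3: 4^(4 + 1) + 2·4^2 + 2·4 + 2; = 1066; G_2 = 1066−1 = 1065
step 2: 1065 = 4^(4 + 1) + 2·4^2 + 2·4 + 1; sub 5 for 4: 5^(5 + 1) + 2·5^2 + 2·5 + 1; = 15686; G_3 = 15686−1 = 15685
step 3: 15685 = 5^(5 + 1) + 2·5^2 + 2·5; sub 6 for 5: 6^(6 + 1) + 2·6^2 + 2·6; = 280020; G_4 = 280020−1 = 280019
step 4: 280019 = 6^(6 + 1) + 2·6^2 + 6 + 5; sub 7 for 6: 7^(7 + 1) + 2·7^2 + 7 + 5; = 5764911; G_5 = 5764911−1 = 5764910
step 5: 5764910 = 7^(7 + 1) + 2·7^2 + 7 + 4; sub 8 for 7: 8^(8 + 1) + 2·8^2 + 8 + 4; = 134217868; G_6 = 134217868−1 = 134217867

8^(8 + 1) + 2·8^2 + 8 + 3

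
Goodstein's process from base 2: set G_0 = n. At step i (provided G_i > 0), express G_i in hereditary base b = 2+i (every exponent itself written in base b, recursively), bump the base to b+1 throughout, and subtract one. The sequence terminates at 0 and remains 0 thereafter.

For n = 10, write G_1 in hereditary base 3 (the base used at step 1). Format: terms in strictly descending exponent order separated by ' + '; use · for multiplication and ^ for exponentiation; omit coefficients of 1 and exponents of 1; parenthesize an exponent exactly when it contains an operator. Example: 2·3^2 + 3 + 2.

G_0 = 10. HB_2(10) = 2^(2 + 1) + 2. Bump = 84. G_1 = 83.
G_1 = 83. HB_3(83) = 3^(3 + 1) + 2. Bump = 1026. G_2 = 1025.

3^(3 + 1) + 2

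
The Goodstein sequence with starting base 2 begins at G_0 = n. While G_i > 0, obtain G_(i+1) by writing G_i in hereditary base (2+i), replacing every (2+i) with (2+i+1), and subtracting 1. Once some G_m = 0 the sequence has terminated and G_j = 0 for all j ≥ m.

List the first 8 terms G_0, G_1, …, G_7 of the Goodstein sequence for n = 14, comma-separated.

14, 110, 1281, 18750, 326591, 5862840, 134404971, 3487116548

14 —HB2→ 2^(2 + 1) + 2^2 + 2 —bump→ 3^(3 + 1) + 3^3 + 3 = 111 —(−1)→ 110
110 —HB3→ 3^(3 + 1) + 3^3 + 2 —bump→ 4^(4 + 1) + 4^4 + 2 = 1282 —(−1)→ 1281
1281 —HB4→ 4^(4 + 1) + 4^4 + 1 —bump→ 5^(5 + 1) + 5^5 + 1 = 18751 —(−1)→ 18750
18750 —HB5→ 5^(5 + 1) + 5^5 —bump→ 6^(6 + 1) + 6^6 = 326592 —(−1)→ 326591
326591 —HB6→ 6^(6 + 1) + 5·6^5 + 5·6^4 + 5·6^3 + 5·6^2 + 5·6 + 5 —bump→ 7^(7 + 1) + 5·7^5 + 5·7^4 + 5·7^3 + 5·7^2 + 5·7 + 5 = 5862841 —(−1)→ 5862840
5862840 —HB7→ 7^(7 + 1) + 5·7^5 + 5·7^4 + 5·7^3 + 5·7^2 + 5·7 + 4 —bump→ 8^(8 + 1) + 5·8^5 + 5·8^4 + 5·8^3 + 5·8^2 + 5·8 + 4 = 134404972 —(−1)→ 134404971
134404971 —HB8→ 8^(8 + 1) + 5·8^5 + 5·8^4 + 5·8^3 + 5·8^2 + 5·8 + 3 —bump→ 9^(9 + 1) + 5·9^5 + 5·9^4 + 5·9^3 + 5·9^2 + 5·9 + 3 = 3487116549 —(−1)→ 3487116548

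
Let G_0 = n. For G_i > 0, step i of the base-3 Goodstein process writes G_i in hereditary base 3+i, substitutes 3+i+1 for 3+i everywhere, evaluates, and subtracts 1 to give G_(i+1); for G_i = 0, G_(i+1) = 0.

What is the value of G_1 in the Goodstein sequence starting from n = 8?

G_0 = 8. HB_3(8) = 2·3 + 2. Bump = 10. G_1 = 9.
G_1 = 9. HB_4(9) = 2·4 + 1. Bump = 11. G_2 = 10.

9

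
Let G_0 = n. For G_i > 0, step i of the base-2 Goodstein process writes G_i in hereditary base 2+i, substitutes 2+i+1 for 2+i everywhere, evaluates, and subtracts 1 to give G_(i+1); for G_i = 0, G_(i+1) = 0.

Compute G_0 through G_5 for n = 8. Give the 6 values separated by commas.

step 0: 8 = 2^(2 + 1); sub 3 for 2: 3^(3 + 1); = 81; G_1 = 81−1 = 80
step 1: 80 = 2·3^3 + 2·3^2 + 2·3 + 2; sub 4 for 3: 2·4^4 + 2·4^2 + 2·4 + 2; = 554; G_2 = 554−1 = 553
step 2: 553 = 2·4^4 + 2·4^2 + 2·4 + 1; sub 5 for 4: 2·5^5 + 2·5^2 + 2·5 + 1; = 6311; G_3 = 6311−1 = 6310
step 3: 6310 = 2·5^5 + 2·5^2 + 2·5; sub 6 for 5: 2·6^6 + 2·6^2 + 2·6; = 93396; G_4 = 93396−1 = 93395
step 4: 93395 = 2·6^6 + 2·6^2 + 6 + 5; sub 7 for 6: 2·7^7 + 2·7^2 + 7 + 5; = 1647196; G_5 = 1647196−1 = 1647195

8, 80, 553, 6310, 93395, 1647195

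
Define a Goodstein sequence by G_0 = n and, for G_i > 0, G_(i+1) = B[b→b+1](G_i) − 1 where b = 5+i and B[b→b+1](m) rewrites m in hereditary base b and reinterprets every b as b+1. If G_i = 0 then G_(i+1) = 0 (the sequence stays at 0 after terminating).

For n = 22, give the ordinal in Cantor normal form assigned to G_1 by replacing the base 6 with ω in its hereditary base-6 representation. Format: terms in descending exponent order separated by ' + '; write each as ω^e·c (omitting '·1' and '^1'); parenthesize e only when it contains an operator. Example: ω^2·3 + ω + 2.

step 0: 22 = 4·5 + 2; sub 6 for 5: 4·6 + 2; = 26; G_1 = 26−1 = 25
step 1: 25 = 4·6 + 1; sub 7 for 6: 4·7 + 1; = 29; G_2 = 29−1 = 28

ω·4 + 1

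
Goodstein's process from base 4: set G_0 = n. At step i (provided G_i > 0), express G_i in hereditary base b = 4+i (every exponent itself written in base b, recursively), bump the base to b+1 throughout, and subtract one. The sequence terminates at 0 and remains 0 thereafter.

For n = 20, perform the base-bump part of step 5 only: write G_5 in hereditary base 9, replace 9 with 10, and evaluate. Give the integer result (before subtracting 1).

20 —HB4→ 4^2 + 4 —bump→ 5^2 + 5 = 30 —(−1)→ 29
29 —HB5→ 5^2 + 4 —bump→ 6^2 + 4 = 40 —(−1)→ 39
39 —HB6→ 6^2 + 3 —bump→ 7^2 + 3 = 52 —(−1)→ 51
51 —HB7→ 7^2 + 2 —bump→ 8^2 + 2 = 66 —(−1)→ 65
65 —HB8→ 8^2 + 1 —bump→ 9^2 + 1 = 82 —(−1)→ 81

100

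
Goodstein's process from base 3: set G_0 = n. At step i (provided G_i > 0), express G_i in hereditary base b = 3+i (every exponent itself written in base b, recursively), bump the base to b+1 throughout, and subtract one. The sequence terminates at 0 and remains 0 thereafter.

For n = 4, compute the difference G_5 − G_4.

-1

(0) 4|_3 = 3 + 1 ↦ 4 + 1|_4 = 5 ⇒ 4
(1) 4|_4 = 4 ↦ 5|_5 = 5 ⇒ 4
(2) 4|_5 = 4 ↦ 4|_6 = 4 ⇒ 3
(3) 3|_6 = 3 ↦ 3|_7 = 3 ⇒ 2
(4) 2|_7 = 2 ↦ 2|_8 = 2 ⇒ 1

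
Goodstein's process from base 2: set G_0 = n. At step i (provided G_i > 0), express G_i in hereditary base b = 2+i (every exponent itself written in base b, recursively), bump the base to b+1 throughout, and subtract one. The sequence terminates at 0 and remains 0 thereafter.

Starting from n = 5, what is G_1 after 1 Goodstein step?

27

(0) 5|_2 = 2^2 + 1 ↦ 3^3 + 1|_3 = 28 ⇒ 27
(1) 27|_3 = 3^3 ↦ 4^4|_4 = 256 ⇒ 255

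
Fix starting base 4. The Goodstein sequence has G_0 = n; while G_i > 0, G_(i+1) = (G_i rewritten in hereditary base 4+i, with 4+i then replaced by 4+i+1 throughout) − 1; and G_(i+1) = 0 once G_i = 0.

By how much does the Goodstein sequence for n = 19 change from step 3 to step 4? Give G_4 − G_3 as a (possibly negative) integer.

step 0: 19 = 4^2 + 3; sub 5 for 4: 5^2 + 3; = 28; G_1 = 28−1 = 27
step 1: 27 = 5^2 + 2; sub 6 for 5: 6^2 + 2; = 38; G_2 = 38−1 = 37
step 2: 37 = 6^2 + 1; sub 7 for 6: 7^2 + 1; = 50; G_3 = 50−1 = 49
step 3: 49 = 7^2; sub 8 for 7: 8^2; = 64; G_4 = 64−1 = 63

14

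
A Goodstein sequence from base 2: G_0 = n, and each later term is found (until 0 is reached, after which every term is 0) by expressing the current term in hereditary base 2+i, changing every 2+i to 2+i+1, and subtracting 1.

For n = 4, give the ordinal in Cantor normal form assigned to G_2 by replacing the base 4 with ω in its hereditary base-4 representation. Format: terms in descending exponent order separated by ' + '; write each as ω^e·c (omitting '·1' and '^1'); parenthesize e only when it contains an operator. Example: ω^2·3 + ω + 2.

step 0: 4 = 2^2; sub 3 for 2: 3^3; = 27; G_1 = 27−1 = 26
step 1: 26 = 2·3^2 + 2·3 + 2; sub 4 for 3: 2·4^2 + 2·4 + 2; = 42; G_2 = 42−1 = 41
step 2: 41 = 2·4^2 + 2·4 + 1; sub 5 for 4: 2·5^2 + 2·5 + 1; = 61; G_3 = 61−1 = 60

ω^2·2 + ω·2 + 1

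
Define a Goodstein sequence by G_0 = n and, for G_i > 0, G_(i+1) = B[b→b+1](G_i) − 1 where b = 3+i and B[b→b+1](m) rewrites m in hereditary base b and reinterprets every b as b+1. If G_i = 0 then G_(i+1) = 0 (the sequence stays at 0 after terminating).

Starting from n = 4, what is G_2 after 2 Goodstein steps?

4

(0) 4|_3 = 3 + 1 ↦ 4 + 1|_4 = 5 ⇒ 4
(1) 4|_4 = 4 ↦ 5|_5 = 5 ⇒ 4
(2) 4|_5 = 4 ↦ 4|_6 = 4 ⇒ 3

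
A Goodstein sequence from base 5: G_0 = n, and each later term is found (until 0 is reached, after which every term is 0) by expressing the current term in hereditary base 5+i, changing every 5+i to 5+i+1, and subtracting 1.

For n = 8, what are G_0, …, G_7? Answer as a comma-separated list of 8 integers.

8, 8, 8, 8, 8, 7, 6, 5

(0) 8|_5 = 5 + 3 ↦ 6 + 3|_6 = 9 ⇒ 8
(1) 8|_6 = 6 + 2 ↦ 7 + 2|_7 = 9 ⇒ 8
(2) 8|_7 = 7 + 1 ↦ 8 + 1|_8 = 9 ⇒ 8
(3) 8|_8 = 8 ↦ 9|_9 = 9 ⇒ 8
(4) 8|_9 = 8 ↦ 8|_10 = 8 ⇒ 7
(5) 7|_10 = 7 ↦ 7|_11 = 7 ⇒ 6
(6) 6|_11 = 6 ↦ 6|_12 = 6 ⇒ 5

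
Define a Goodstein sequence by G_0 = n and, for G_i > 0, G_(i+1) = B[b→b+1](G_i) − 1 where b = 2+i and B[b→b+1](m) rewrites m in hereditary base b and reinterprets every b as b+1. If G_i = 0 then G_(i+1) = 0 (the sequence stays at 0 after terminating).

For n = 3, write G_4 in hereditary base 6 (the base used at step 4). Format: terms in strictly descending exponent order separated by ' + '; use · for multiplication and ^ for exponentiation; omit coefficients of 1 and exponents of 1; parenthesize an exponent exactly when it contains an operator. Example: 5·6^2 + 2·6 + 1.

[0] 3 ≡ 2 + 1 (base 2). Lift 3: 4. −1: 3.
[1] 3 ≡ 3 (base 3). Lift 4: 4. −1: 3.
[2] 3 ≡ 3 (base 4). Lift 5: 3. −1: 2.
[3] 2 ≡ 2 (base 5). Lift 6: 2. −1: 1.
[4] 1 ≡ 1 (base 6). Lift 7: 1. −1: 0.

1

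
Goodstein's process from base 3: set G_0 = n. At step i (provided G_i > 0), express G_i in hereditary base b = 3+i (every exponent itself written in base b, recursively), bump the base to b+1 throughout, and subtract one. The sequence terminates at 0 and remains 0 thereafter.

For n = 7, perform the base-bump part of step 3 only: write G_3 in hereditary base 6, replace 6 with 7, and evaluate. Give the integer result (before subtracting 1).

[0] 7 ≡ 2·3 + 1 (base 3). Lift 4: 9. −1: 8.
[1] 8 ≡ 2·4 (base 4). Lift 5: 10. −1: 9.
[2] 9 ≡ 5 + 4 (base 5). Lift 6: 10. −1: 9.
[3] 9 ≡ 6 + 3 (base 6). Lift 7: 10. −1: 9.

10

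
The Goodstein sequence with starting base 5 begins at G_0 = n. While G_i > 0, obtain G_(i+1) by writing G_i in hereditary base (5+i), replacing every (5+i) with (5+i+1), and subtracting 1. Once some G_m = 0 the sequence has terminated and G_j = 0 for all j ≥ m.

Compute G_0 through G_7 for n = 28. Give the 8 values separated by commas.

G_0 = 28. HB_5(28) = 5^2 + 3. Bump = 39. G_1 = 38.
G_1 = 38. HB_6(38) = 6^2 + 2. Bump = 51. G_2 = 50.
G_2 = 50. HB_7(50) = 7^2 + 1. Bump = 65. G_3 = 64.
G_3 = 64. HB_8(64) = 8^2. Bump = 81. G_4 = 80.
G_4 = 80. HB_9(80) = 8·9 + 8. Bump = 88. G_5 = 87.
G_5 = 87. HB_10(87) = 8·10 + 7. Bump = 95. G_6 = 94.
G_6 = 94. HB_11(94) = 8·11 + 6. Bump = 102. G_7 = 101.

28, 38, 50, 64, 80, 87, 94, 101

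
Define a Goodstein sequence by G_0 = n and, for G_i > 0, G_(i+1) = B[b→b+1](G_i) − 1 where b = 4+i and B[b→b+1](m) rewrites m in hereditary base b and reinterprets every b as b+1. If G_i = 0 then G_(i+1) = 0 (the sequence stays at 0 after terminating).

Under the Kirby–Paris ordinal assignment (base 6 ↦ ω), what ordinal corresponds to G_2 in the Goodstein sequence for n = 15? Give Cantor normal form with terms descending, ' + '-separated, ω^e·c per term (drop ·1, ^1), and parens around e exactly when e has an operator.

ω·3 + 1

(0) 15|_4 = 3·4 + 3 ↦ 3·5 + 3|_5 = 18 ⇒ 17
(1) 17|_5 = 3·5 + 2 ↦ 3·6 + 2|_6 = 20 ⇒ 19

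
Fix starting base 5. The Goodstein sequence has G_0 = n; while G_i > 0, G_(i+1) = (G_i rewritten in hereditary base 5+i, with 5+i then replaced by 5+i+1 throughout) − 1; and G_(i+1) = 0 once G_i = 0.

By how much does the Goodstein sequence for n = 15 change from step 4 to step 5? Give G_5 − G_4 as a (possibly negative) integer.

1

15 —HB5→ 3·5 —bump→ 3·6 = 18 —(−1)→ 17
17 —HB6→ 2·6 + 5 —bump→ 2·7 + 5 = 19 —(−1)→ 18
18 —HB7→ 2·7 + 4 —bump→ 2·8 + 4 = 20 —(−1)→ 19
19 —HB8→ 2·8 + 3 —bump→ 2·9 + 3 = 21 —(−1)→ 20
20 —HB9→ 2·9 + 2 —bump→ 2·10 + 2 = 22 —(−1)→ 21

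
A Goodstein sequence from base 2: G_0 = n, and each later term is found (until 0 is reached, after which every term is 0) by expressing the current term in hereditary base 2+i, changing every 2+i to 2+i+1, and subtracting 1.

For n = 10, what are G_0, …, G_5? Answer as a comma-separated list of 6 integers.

10, 83, 1025, 15625, 279935, 4215754

G_0=10  [base 2] 2^(2 + 1) + 2  →[2↦3]→  3^(3 + 1) + 3 = 84  −1 ⇒ G_1=83
G_1=83  [base 3] 3^(3 + 1) + 2  →[3↦4]→  4^(4 + 1) + 2 = 1026  −1 ⇒ G_2=1025
G_2=1025  [base 4] 4^(4 + 1) + 1  →[4↦5]→  5^(5 + 1) + 1 = 15626  −1 ⇒ G_3=15625
G_3=15625  [base 5] 5^(5 + 1)  →[5↦6]→  6^(6 + 1) = 279936  −1 ⇒ G_4=279935
G_4=279935  [base 6] 5·6^6 + 5·6^5 + 5·6^4 + 5·6^3 + 5·6^2 + 5·6 + 5  →[6↦7]→  5·7^7 + 5·7^5 + 5·7^4 + 5·7^3 + 5·7^2 + 5·7 + 5 = 4215755  −1 ⇒ G_5=4215754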